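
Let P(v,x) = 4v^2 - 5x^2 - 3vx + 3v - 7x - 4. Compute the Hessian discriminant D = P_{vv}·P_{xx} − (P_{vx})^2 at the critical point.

-89

∂P/∂v = 8v - 3x + 3 = 0 and ∂P/∂x = -3v - 10x - 7 = 0, so (v, x) = (-51/89, -47/89).
The Hessian has P_{vv} = 8, P_{xx} = -10, P_{vx} = -3, giving D = -89 < 0, so the point is a saddle point.
D = (8)·(-10) − (-3)^2 = -89.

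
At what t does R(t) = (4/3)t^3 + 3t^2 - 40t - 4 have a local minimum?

5/2

R'(t) = 4t^2 + 6t - 40 = 0 at t = -4, 5/2.
Second-derivative test with R''(t) = 8t + 6: R''(-4) = -26 < 0 ⇒ local maximum; R''(5/2) = 26 > 0 ⇒ local minimum.
So the local minimum value is R(5/2) = -773/12.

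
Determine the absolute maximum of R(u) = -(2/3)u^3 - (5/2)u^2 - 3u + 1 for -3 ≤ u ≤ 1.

R'(u) = -2u^2 - 5u - 3, which vanishes at u = -3/2 and u = -1.
Evaluating at the critical points and endpoints: R(-3) = 11/2, R(-3/2) = 17/8, R(-1) = 13/6, R(1) = -31/6.
The maximum over the interval is 11/2, attained at u = -3.

11/2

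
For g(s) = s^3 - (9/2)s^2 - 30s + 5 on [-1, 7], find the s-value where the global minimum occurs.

5

The derivative is 3s^2 - 9s - 30, whose only zero in [-1, 7] is s = 5.
Candidates: g(-1) = 59/2; g(5) = -265/2; g(7) = -165/2.
The minimum over the interval is -265/2, attained at s = 5.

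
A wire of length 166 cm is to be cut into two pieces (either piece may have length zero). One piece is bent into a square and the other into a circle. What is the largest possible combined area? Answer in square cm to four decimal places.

2192.8368

Let x be the length used for the square. Square side x/4; circle radius (166−x)/(2π).
A(x) = (x/4)² + π·((166−x)/(2π))² = x²/16 + (166−x)²/(4π) for 0 ≤ x ≤ 166. A'(x) = x/8 − (166−x)/(2π) = 0 gives x = 4·166/(π+4) ≈ 92.9765.
A'' > 0, so the interior critical point is a minimum; the maximum is at an endpoint. A(0) = 2192.8368 and A(166) = 1722.2500, so the largest area is 2192.8368.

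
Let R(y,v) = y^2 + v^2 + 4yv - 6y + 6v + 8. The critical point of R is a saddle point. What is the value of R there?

26

∂R/∂y = 2y + 4v - 6 = 0 and ∂R/∂v = 4y + 2v + 6 = 0, so (y, v) = (-3, 3).
The Hessian has R_{yy} = 2, R_{vv} = 2, R_{yv} = 4, giving D = -12 < 0, so the point is a saddle point.
R(-3, 3) = 26.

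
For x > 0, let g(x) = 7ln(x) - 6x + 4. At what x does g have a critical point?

7/6

g'(x) = 7/x − 6 = 0 gives x = 7/6.
g''(x) = -7/x², which is negative for x > 0, so this is a local maximum.
g(7/6) = 7·ln(7/6) - 7 + 4 ≈ -1.9209.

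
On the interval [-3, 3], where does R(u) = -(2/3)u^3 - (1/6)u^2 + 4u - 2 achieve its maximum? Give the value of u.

-3

Differentiating, R'(u) = -2u^2 - (1/3)u + 4; which vanishes at u = -3/2 and u = 4/3.
Evaluating at the critical points and endpoints: R(-3) = 5/2; R(-3/2) = -49/8; R(4/3) = 118/81; R(3) = -19/2.
Hence the absolute maximum is 5/2 at u = -3.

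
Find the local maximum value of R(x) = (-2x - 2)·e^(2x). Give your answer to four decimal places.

0.0498

Differentiating with the product rule gives R'(x) = (-4x - 6)·e^(2x). Since e^(2x) > 0, the only critical point is x = -3/2.
R''(-3/2) has the same sign as -4 < 0, so this is a local maximum.
R(-3/2) = (1)·e^(-3) ≈ 0.0498.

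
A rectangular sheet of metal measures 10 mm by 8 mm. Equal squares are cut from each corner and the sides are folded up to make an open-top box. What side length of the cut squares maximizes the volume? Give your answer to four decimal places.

With cut size x, the volume is V(x) = x(10 − 2x)(8 − 2x) for 0 < x < 4.
V'(x) = 12x^2 − 72x + 80. Setting V'(x) = 0 gives x ≈ 1.4725 (the root in (0, 4)).
V''(x) = 24x − 72 is negative there, so this is the maximum; V ≈ 52.5138.

1.4725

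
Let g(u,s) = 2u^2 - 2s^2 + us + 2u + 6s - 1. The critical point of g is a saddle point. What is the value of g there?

∂g/∂u = 4u + s + 2 = 0 and ∂g/∂s = u - 4s + 6 = 0, so (u, s) = (-14/17, 22/17).
The Hessian has g_{uu} = 4, g_{ss} = -4, g_{us} = 1, giving D = -17 < 0, so the point is a saddle point.
g(-14/17, 22/17) = 35/17.

35/17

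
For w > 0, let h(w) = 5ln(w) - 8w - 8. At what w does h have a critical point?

h'(w) = 5/w − 8 = 0 gives w = 5/8.
h''(w) = -5/w², which is negative for w > 0, so this is a local maximum.
h(5/8) = 5·ln(5/8) - 5 - 8 ≈ -15.3500.

5/8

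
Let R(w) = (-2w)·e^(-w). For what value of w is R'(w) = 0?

By the product rule, R'(w) = (2w - 2)·e^(-w). Since e^(-w) > 0, the only critical point is w = 1.
R''(1) has the same sign as 2 > 0, so this is a local minimum.
R(1) = (-2)·e^(-1) ≈ -0.7358.

1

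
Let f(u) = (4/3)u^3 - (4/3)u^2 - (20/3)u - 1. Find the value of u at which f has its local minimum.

f'(u) = 4u^2 - (8/3)u - 20/3. Setting f'(u) = 0 gives u ∈ {-1, 5/3}.
Second-derivative test with f''(u) = 8u - 8/3: f''(-1) = -32/3 < 0 ⇒ local maximum; f''(5/3) = 32/3 > 0 ⇒ local minimum.
Thus f has its local minimum at u = 5/3, with value -781/81.

5/3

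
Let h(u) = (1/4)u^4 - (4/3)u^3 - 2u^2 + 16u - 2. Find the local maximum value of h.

46/3

Critical points: h'(u) = u^3 - 4u^2 - 4u + 16 vanishes at u = -2, 2, 4.
h''(u) = 3u^2 - 8u - 4. h''(-2) = 24 > 0 ⇒ local minimum; h''(2) = -8 < 0 ⇒ local maximum; h''(4) = 12 > 0 ⇒ local minimum.
So the local maximum value is h(2) = 46/3.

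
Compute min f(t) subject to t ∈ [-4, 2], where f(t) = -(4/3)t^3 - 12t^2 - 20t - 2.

Differentiating, f'(t) = -4t^2 - 24t - 20; whose only zero in [-4, 2] is t = -1.
Compare values at every candidate in [-4, 2]: f(-4) = -86/3, f(-1) = 22/3, f(2) = -302/3.
The minimum over the interval is -302/3, attained at t = 2.

-302/3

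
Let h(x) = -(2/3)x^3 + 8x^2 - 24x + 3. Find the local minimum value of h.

h'(x) = -2x^2 + 16x - 24. Setting h'(x) = 0 gives x ∈ {2, 6}.
Since h''(x) = -4x + 16, we get h''(2) = 8 > 0 ⇒ local minimum; h''(6) = -8 < 0 ⇒ local maximum.
Thus h has its local minimum at x = 2, with value -55/3.

-55/3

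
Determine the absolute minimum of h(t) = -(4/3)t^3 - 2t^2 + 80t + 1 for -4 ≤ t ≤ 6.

-797/3

Differentiating, h'(t) = -4t^2 - 4t + 80; whose only zero in [-4, 6] is t = 4.
Evaluating at the critical points and endpoints: h(-4) = -797/3,  h(4) = 611/3,  h(6) = 121.
So the minimum is h(-4) = -797/3.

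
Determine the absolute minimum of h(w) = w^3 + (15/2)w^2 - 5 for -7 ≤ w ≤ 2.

-5

h'(w) = 3w^2 + 15w, which vanishes at w = -5 and w = 0.
Compare values at every candidate in [-7, 2]: h(-7) = 39/2,  h(-5) = 115/2,  h(0) = -5,  h(2) = 33.
Hence the absolute minimum is -5 at w = 0.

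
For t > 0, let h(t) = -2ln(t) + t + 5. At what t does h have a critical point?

2

h'(t) = -2/t + 1 = 0 gives t = 2.
h''(t) = 2/t², which is positive for t > 0, so this is a local minimum.
h(2) = -2·ln(2) + 2 + 5 ≈ 5.6137.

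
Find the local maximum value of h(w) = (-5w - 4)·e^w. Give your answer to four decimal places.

Differentiating with the product rule gives h'(w) = (-5w - 9)·e^w. Since e^w > 0, the only critical point is w = -9/5.
h''(-9/5) has the same sign as -5 < 0, so this is a local maximum.
h(-9/5) = (5)·e^(-9/5) ≈ 0.8265.

0.8265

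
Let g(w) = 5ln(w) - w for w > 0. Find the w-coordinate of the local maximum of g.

5

g'(w) = 5/w − 1 = 0 gives w = 5.
g''(w) = -5/w², which is negative for w > 0, so this is a local maximum.
g(5) = 5·ln(5) - 5 ≈ 3.0472.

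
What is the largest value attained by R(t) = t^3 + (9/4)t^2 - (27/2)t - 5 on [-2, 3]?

R'(t) = 3t^2 + (9/2)t - 27/2, whose only zero in [-2, 3] is t = 3/2.
Evaluating at the critical points and endpoints: R(-2) = 23,  R(3/2) = -269/16,  R(3) = 7/4.
So the maximum is R(-2) = 23.

23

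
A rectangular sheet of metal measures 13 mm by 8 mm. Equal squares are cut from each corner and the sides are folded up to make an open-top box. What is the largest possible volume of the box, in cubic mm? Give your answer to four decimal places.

75.2651

With cut size x, the volume is V(x) = x(13 − 2x)(8 − 2x) for 0 < x < 4.
V'(x) = 12x^2 − 84x + 104. Setting V'(x) = 0 gives x ≈ 1.6070 (the root in (0, 4)).
V''(x) = 24x − 84 is negative there, so this is the maximum; V ≈ 75.2651.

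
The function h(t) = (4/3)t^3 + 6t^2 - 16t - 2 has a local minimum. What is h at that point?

-32/3

Critical points: h'(t) = 4t^2 + 12t - 16 vanishes at t = -4, 1.
Since h''(t) = 8t + 12, we get h''(-4) = -20 < 0 ⇒ local maximum; h''(1) = 20 > 0 ⇒ local minimum.
Thus h has its local minimum at t = 1, with value -32/3.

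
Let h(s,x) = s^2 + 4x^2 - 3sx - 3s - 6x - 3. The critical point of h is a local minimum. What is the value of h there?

∂h/∂s = 2s - 3x - 3 = 0 and ∂h/∂x = -3s + 8x - 6 = 0, so (s, x) = (6, 3).
The Hessian has h_{ss} = 2, h_{xx} = 8, h_{sx} = -3, giving D = 7 > 0 with h_{ss} > 0, so the point is a local minimum.
h(6, 3) = -21.

-21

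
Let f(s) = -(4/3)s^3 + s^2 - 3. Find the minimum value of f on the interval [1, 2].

The derivative is -4s^2 + 2s, which has no zeros in [1, 2].
Candidates: f(1) = -10/3, f(2) = -29/3.
The minimum over the interval is -29/3, attained at s = 2.

-29/3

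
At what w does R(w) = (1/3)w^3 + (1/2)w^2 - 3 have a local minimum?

0

Critical points: R'(w) = w^2 + w vanishes at w = -1, 0.
Since R''(w) = 2w + 1, we get R''(-1) = -1 < 0 ⇒ local maximum; R''(0) = 1 > 0 ⇒ local minimum.
So the local minimum value is R(0) = -3.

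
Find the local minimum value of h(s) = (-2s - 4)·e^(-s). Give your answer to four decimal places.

-5.4366

h'(s) = (-2)·e^(-s) + (-2s - 4)·(-1)·e^(-s) = (2s + 2)·e^(-s). Since e^(-s) > 0, the only critical point is s = -1.
h''(-1) has the same sign as 2 > 0, so this is a local minimum.
h(-1) = (-2)·e^(1) ≈ -5.4366.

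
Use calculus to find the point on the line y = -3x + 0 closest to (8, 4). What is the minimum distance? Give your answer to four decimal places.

8.8544

Minimize D(x)^2 = (x - 8)^2 + (-3x - 4)^2.
d/dx[D^2] = 2(x - 8) + 2·(-3)·(-3x - 4) = 0 ⇒ x = -2/5.
Then y = 6/5 and the distance is √(392/5) ≈ 8.8544.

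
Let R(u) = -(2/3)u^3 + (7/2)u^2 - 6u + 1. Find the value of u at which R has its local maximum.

2

R'(u) = -2u^2 + 7u - 6. Setting R'(u) = 0 gives u ∈ {3/2, 2}.
Second-derivative test with R''(u) = -4u + 7: R''(3/2) = 1 > 0 ⇒ local minimum; R''(2) = -1 < 0 ⇒ local maximum.
Thus R has its local maximum at u = 2, with value -7/3.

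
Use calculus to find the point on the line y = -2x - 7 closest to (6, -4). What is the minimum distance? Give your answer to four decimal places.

6.7082

Minimize D(x)^2 = (x - 6)^2 + (-2x - 3)^2.
d/dx[D^2] = 2(x - 6) + 2·(-2)·(-2x - 3) = 0 ⇒ x = 0.
Then y = -7 and the distance is √(45) ≈ 6.7082.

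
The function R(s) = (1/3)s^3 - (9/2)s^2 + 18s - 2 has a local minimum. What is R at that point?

Critical points: R'(s) = s^2 - 9s + 18 vanishes at s = 3, 6.
Since R''(s) = 2s - 9, we get R''(3) = -3 < 0 ⇒ local maximum; R''(6) = 3 > 0 ⇒ local minimum.
Thus R has its local minimum at s = 6, with value 16.

16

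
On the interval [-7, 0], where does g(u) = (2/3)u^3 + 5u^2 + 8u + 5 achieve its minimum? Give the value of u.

g'(u) = 2u^2 + 10u + 8, which vanishes at u = -4 and u = -1.
Candidates: g(-7) = -104/3,  g(-4) = 31/3,  g(-1) = 4/3,  g(0) = 5.
Hence the absolute minimum is -104/3 at u = -7.

-7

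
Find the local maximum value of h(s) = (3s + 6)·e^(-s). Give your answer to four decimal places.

8.1548

h'(s) = 3·e^(-s) + (3s + 6)·(-1)·e^(-s) = (-3s - 3)·e^(-s). Since e^(-s) > 0, the only critical point is s = -1.
h''(-1) has the same sign as -3 < 0, so this is a local maximum.
h(-1) = (3)·e^(1) ≈ 8.1548.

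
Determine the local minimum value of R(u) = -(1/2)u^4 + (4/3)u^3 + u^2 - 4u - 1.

R'(u) = -2u^3 + 4u^2 + 2u - 4 = 0 at u = -1, 1, 2.
R''(u) = -6u^2 + 8u + 2. R''(-1) = -12 < 0 ⇒ local maximum; R''(1) = 4 > 0 ⇒ local minimum; R''(2) = -6 < 0 ⇒ local maximum.
The local minimum is R(1) = -19/6.

-19/6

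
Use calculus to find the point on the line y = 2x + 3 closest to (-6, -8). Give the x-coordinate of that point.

-28/5

Minimize D(x)^2 = (x + 6)^2 + (2x + 11)^2.
d/dx[D^2] = 2(x + 6) + 2·2·(2x + 11) = 0 ⇒ x = -28/5.
Then y = -41/5 and the distance is √(1/5) ≈ 0.4472.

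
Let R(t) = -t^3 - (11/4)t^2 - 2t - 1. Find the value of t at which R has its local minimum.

Critical points: R'(t) = -3t^2 - (11/2)t - 2 vanishes at t = -4/3, -1/2.
R''(t) = -6t - 11/2. R''(-4/3) = 5/2 > 0 ⇒ local minimum; R''(-1/2) = -5/2 < 0 ⇒ local maximum.
The local minimum is R(-4/3) = -23/27.

-4/3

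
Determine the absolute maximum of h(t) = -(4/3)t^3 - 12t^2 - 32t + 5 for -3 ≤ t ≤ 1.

h'(t) = -4t^2 - 24t - 32, whose only zero in [-3, 1] is t = -2.
Compare values at every candidate in [-3, 1]: h(-3) = 29,  h(-2) = 95/3,  h(1) = -121/3.
So the maximum is h(-2) = 95/3.

95/3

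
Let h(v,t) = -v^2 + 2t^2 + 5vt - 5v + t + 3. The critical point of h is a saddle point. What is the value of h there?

173/33

∂h/∂v = -2v + 5t - 5 = 0 and ∂h/∂t = 5v + 4t + 1 = 0, so (v, t) = (-25/33, 23/33).
The Hessian has h_{vv} = -2, h_{tt} = 4, h_{vt} = 5, giving D = -33 < 0, so the point is a saddle point.
h(-25/33, 23/33) = 173/33.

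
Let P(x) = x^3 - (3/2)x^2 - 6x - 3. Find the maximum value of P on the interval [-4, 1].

Differentiating, P'(x) = 3x^2 - 3x - 6; whose only zero in [-4, 1] is x = -1.
Candidates: P(-4) = -67, P(-1) = 1/2, P(1) = -19/2.
The maximum over the interval is 1/2, attained at x = -1.

1/2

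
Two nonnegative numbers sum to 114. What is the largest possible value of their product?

3249

With x + y = 114, the product is P(x) = x(114 − x).
P'(x) = 114 − 2x = 0 gives x = 57; P'' = −2 < 0, so this is the maximum.
P = 57·57 = 3249.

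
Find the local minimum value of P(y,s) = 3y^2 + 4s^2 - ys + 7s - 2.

-241/47

∂P/∂y = 6y - s = 0 and ∂P/∂s = -y + 8s + 7 = 0, so (y, s) = (-7/47, -42/47).
The Hessian has P_{yy} = 6, P_{ss} = 8, P_{ys} = -1, giving D = 47 > 0 with P_{yy} > 0, so the point is a local minimum.
P(-7/47, -42/47) = -241/47.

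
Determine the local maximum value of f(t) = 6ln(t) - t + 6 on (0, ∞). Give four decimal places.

f'(t) = 6/t − 1 = 0 gives t = 6.
f''(t) = -6/t², which is negative for t > 0, so this is a local maximum.
f(6) = 6·ln(6) - 6 + 6 ≈ 10.7506.

10.7506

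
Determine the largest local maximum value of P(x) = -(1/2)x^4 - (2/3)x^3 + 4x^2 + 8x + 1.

Critical points: P'(x) = -2x^3 - 2x^2 + 8x + 8 vanishes at x = -2, -1, 2.
Since P''(x) = -6x^2 - 4x + 8, we get P''(-2) = -8 < 0 ⇒ local maximum; P''(-1) = 6 > 0 ⇒ local minimum; P''(2) = -24 < 0 ⇒ local maximum.
Thus P has its largest local maximum at x = 2, with value 59/3.

59/3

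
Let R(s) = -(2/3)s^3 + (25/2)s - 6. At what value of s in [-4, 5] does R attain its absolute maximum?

The derivative is -2s^2 + 25/2, which vanishes at s = -5/2 and s = 5/2.
Evaluating at the critical points and endpoints: R(-4) = -40/3,  R(-5/2) = -161/6,  R(5/2) = 89/6,  R(5) = -161/6.
Hence the absolute maximum is 89/6 at s = 5/2.

5/2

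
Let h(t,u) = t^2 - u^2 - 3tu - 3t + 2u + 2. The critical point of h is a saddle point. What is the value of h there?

∂h/∂t = 2t - 3u - 3 = 0 and ∂h/∂u = -3t - 2u + 2 = 0, so (t, u) = (12/13, -5/13).
The Hessian has h_{tt} = 2, h_{uu} = -2, h_{tu} = -3, giving D = -13 < 0, so the point is a saddle point.
h(12/13, -5/13) = 3/13.

3/13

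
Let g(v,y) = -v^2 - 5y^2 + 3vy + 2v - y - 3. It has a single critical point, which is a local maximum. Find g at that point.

∂g/∂v = -2v + 3y + 2 = 0 and ∂g/∂y = 3v - 10y - 1 = 0, so (v, y) = (17/11, 4/11).
The Hessian has g_{vv} = -2, g_{yy} = -10, g_{vy} = 3, giving D = 11 > 0 with g_{vv} < 0, so the point is a local maximum.
g(17/11, 4/11) = -18/11.

-18/11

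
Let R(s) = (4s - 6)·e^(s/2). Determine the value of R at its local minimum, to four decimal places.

R'(s) = 4·e^(s/2) + (4s - 6)·(1/2)·e^(s/2) = (2s + 1)·e^(s/2). Since e^(s/2) > 0, the only critical point is s = -1/2.
R''(-1/2) has the same sign as 2 > 0, so this is a local minimum.
R(-1/2) = (-8)·e^(-1/4) ≈ -6.2304.

-6.2304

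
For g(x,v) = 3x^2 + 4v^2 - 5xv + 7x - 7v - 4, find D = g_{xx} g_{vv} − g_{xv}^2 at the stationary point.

23

∂g/∂x = 6x - 5v + 7 = 0 and ∂g/∂v = -5x + 8v - 7 = 0, so (x, v) = (-21/23, 7/23).
The Hessian has g_{xx} = 6, g_{vv} = 8, g_{xv} = -5, giving D = 23 > 0 with g_{xx} > 0, so the point is a local minimum.
D = (6)·(8) − (-5)^2 = 23.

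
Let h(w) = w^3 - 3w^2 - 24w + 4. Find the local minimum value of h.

-76

Critical points: h'(w) = 3w^2 - 6w - 24 vanishes at w = -2, 4.
Since h''(w) = 6w - 6, we get h''(-2) = -18 < 0 ⇒ local maximum; h''(4) = 18 > 0 ⇒ local minimum.
The local minimum is h(4) = -76.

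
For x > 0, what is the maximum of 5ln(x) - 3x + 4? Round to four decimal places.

1.5541

f'(x) = 5/x − 3 = 0 gives x = 5/3.
f''(x) = -5/x², which is negative for x > 0, so this is a local maximum.
f(5/3) = 5·ln(5/3) - 5 + 4 ≈ 1.5541.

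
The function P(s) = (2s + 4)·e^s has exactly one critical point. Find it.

P'(s) = 2·e^s + (2s + 4)·1·e^s = (2s + 6)·e^s. Since e^s > 0, the only critical point is s = -3.
P''(-3) has the same sign as 2 > 0, so this is a local minimum.
P(-3) = (-2)·e^(-3) ≈ -0.0996.

-3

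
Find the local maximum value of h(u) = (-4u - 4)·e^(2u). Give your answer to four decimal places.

0.0996

h'(u) = (-4)·e^(2u) + (-4u - 4)·2·e^(2u) = (-8u - 12)·e^(2u). Since e^(2u) > 0, the only critical point is u = -3/2.
h''(-3/2) has the same sign as -8 < 0, so this is a local maximum.
h(-3/2) = (2)·e^(-3) ≈ 0.0996.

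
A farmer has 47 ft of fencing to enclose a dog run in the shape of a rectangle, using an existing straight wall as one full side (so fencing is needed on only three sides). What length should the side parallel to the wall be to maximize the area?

47/2

Let the sides perpendicular to the wall have length x and the parallel side y, so 2x + y = 47 and the area is A = xy = x(47 − 2x).
A'(x) = 47 − 4x = 0 gives x = 47/4, and A''(x) = −4 < 0 confirms a maximum.
Then y = 47 − 2·47/4 = 47/2 and A = 2209/8.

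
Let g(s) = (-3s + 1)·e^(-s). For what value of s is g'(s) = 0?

4/3

Differentiating with the product rule gives g'(s) = (3s - 4)·e^(-s). Since e^(-s) > 0, the only critical point is s = 4/3.
g''(4/3) has the same sign as 3 > 0, so this is a local minimum.
g(4/3) = (-3)·e^(-4/3) ≈ -0.7908.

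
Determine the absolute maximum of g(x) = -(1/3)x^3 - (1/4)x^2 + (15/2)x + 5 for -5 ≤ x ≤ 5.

815/48

The derivative is -x^2 - (1/2)x + 15/2, which vanishes at x = -3 and x = 5/2.
Compare values at every candidate in [-5, 5]: g(-5) = 35/12; g(-3) = -43/4; g(5/2) = 815/48; g(5) = -65/12.
Hence the absolute maximum is 815/48 at x = 5/2.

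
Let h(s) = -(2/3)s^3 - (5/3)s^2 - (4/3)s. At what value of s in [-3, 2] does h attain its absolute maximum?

The derivative is -2s^2 - (10/3)s - 4/3, which vanishes at s = -1 and s = -2/3.
Candidates: h(-3) = 7,  h(-1) = 1/3,  h(-2/3) = 28/81,  h(2) = -44/3.
Hence the absolute maximum is 7 at s = -3.

-3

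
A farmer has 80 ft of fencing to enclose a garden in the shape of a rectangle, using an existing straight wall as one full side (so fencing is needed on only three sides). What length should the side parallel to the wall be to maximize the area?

40

Let the sides perpendicular to the wall have length x and the parallel side y, so 2x + y = 80 and the area is A = xy = x(80 − 2x).
A'(x) = 80 − 4x = 0 gives x = 20, and A''(x) = −4 < 0 confirms a maximum.
Then y = 80 − 2·20 = 40 and A = 800.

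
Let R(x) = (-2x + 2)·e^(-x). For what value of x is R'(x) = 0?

2

Differentiating with the product rule gives R'(x) = (2x - 4)·e^(-x). Since e^(-x) > 0, the only critical point is x = 2.
R''(2) has the same sign as 2 > 0, so this is a local minimum.
R(2) = (-2)·e^(-2) ≈ -0.2707.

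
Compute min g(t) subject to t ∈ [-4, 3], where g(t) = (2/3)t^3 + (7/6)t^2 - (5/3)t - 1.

The derivative is 2t^2 + (7/3)t - 5/3, which vanishes at t = -5/3 and t = 1/2.
Candidates: g(-4) = -55/3; g(-5/3) = 313/162; g(1/2) = -35/24; g(3) = 45/2.
The minimum over the interval is -55/3, attained at t = -4.

-55/3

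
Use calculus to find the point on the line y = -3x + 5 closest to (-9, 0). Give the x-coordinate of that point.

Minimize D(x)^2 = (x + 9)^2 + (-3x + 5)^2.
d/dx[D^2] = 2(x + 9) + 2·(-3)·(-3x + 5) = 0 ⇒ x = 3/5.
Then y = 16/5 and the distance is √(512/5) ≈ 10.1193.

3/5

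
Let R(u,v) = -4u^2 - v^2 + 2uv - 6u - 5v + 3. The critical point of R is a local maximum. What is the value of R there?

∂R/∂u = -8u + 2v - 6 = 0 and ∂R/∂v = 2u - 2v - 5 = 0, so (u, v) = (-11/6, -13/3).
The Hessian has R_{uu} = -8, R_{vv} = -2, R_{uv} = 2, giving D = 12 > 0 with R_{uu} < 0, so the point is a local maximum.
R(-11/6, -13/3) = 58/3.

58/3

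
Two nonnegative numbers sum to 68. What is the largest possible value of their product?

1156

With x + y = 68, the product is P(x) = x(68 − x).
P'(x) = 68 − 2x = 0 gives x = 34; P'' = −2 < 0, so this is the maximum.
P = 34·34 = 1156.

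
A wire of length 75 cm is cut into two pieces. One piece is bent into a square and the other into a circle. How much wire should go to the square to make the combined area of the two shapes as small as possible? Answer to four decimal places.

Let x be the length used for the square. Square side x/4; circle radius (75−x)/(2π).
A(x) = (x/4)² + π·((75−x)/(2π))² = x²/16 + (75−x)²/(4π) for 0 ≤ x ≤ 75. A'(x) = x/8 − (75−x)/(2π) = 0 gives x = 4·75/(π+4) ≈ 42.0074.
A'' = 1/8 + 1/(2π) > 0, so this gives the minimum combined area; x ≈ 42.0074 cm to the square.

42.0074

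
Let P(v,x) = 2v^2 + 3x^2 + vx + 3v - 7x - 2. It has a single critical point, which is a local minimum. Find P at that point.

∂P/∂v = 4v + x + 3 = 0 and ∂P/∂x = v + 6x - 7 = 0, so (v, x) = (-25/23, 31/23).
The Hessian has P_{vv} = 4, P_{xx} = 6, P_{vx} = 1, giving D = 23 > 0 with P_{vv} > 0, so the point is a local minimum.
P(-25/23, 31/23) = -192/23.

-192/23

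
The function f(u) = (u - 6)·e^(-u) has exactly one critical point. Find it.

f'(u) = 1·e^(-u) + (u - 6)·(-1)·e^(-u) = (-u + 7)·e^(-u). Since e^(-u) > 0, the only critical point is u = 7.
f''(7) has the same sign as -1 < 0, so this is a local maximum.
f(7) = (1)·e^(-7) ≈ 0.0009.

7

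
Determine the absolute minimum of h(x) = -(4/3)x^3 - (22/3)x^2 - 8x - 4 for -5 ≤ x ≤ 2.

-60

h'(x) = -4x^2 - (44/3)x - 8, which vanishes at x = -3 and x = -2/3.
Evaluating at the critical points and endpoints: h(-5) = 58/3; h(-3) = -10; h(-2/3) = -124/81; h(2) = -60.
The minimum over the interval is -60, attained at x = 2.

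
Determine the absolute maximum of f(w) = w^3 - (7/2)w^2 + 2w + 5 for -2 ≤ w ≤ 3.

13/2

The derivative is 3w^2 - 7w + 2, which vanishes at w = 1/3 and w = 2.
Evaluating at the critical points and endpoints: f(-2) = -21,  f(1/3) = 287/54,  f(2) = 3,  f(3) = 13/2.
The maximum over the interval is 13/2, attained at w = 3.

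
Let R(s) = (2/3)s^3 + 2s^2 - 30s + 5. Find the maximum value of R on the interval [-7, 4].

365/3

Differentiating, R'(s) = 2s^2 + 4s - 30; which vanishes at s = -5 and s = 3.
Compare values at every candidate in [-7, 4]: R(-7) = 253/3,  R(-5) = 365/3,  R(3) = -49,  R(4) = -121/3.
So the maximum is R(-5) = 365/3.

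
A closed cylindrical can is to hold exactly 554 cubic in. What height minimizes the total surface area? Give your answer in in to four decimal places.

8.9017

With radius r and height h, πr²h = 554 so h = 554/(πr²), and S(r) = 2πr² + 2πrh = 2πr² + 2·554/r.
S'(r) = 4πr − 2·554/r² = 0 ⇒ r³ = 554/(2π), so r ≈ 4.4509 and h = 2r ≈ 8.9017.
S''(r) = 4π + 4·554/r³ > 0, so this is the minimum; S ≈ 373.4115.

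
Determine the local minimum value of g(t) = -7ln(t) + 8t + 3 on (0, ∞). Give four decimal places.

10.9347

g'(t) = -7/t + 8 = 0 gives t = 7/8.
g''(t) = 7/t², which is positive for t > 0, so this is a local minimum.
g(7/8) = -7·ln(7/8) + 7 + 3 ≈ 10.9347.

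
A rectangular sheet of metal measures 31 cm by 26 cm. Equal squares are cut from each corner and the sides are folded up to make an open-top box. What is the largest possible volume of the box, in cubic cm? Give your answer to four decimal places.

1685.2332

With cut size x, the volume is V(x) = x(31 − 2x)(26 − 2x) for 0 < x < 13.
V'(x) = 12x^2 − 228x + 806. Setting V'(x) = 0 gives x ≈ 4.6955 (the root in (0, 13)).
V''(x) = 24x − 228 is negative there, so this is the maximum; V ≈ 1685.2332.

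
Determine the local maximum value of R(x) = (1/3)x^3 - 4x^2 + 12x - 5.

R'(x) = x^2 - 8x + 12 = 0 at x = 2, 6.
R''(x) = 2x - 8. R''(2) = -4 < 0 ⇒ local maximum; R''(6) = 4 > 0 ⇒ local minimum.
The local maximum is R(2) = 17/3.

17/3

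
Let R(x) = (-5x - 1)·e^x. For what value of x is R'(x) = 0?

R'(x) = (-5)·e^x + (-5x - 1)·1·e^x = (-5x - 6)·e^x. Since e^x > 0, the only critical point is x = -6/5.
R''(-6/5) has the same sign as -5 < 0, so this is a local maximum.
R(-6/5) = (5)·e^(-6/5) ≈ 1.5060.

-6/5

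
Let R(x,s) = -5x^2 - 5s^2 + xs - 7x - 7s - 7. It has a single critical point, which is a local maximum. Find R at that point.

∂R/∂x = -10x + s - 7 = 0 and ∂R/∂s = x - 10s - 7 = 0, so (x, s) = (-7/9, -7/9).
The Hessian has R_{xx} = -10, R_{ss} = -10, R_{xs} = 1, giving D = 99 > 0 with R_{xx} < 0, so the point is a local maximum.
R(-7/9, -7/9) = -14/9.

-14/9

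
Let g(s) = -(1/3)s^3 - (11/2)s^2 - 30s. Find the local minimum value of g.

54

g'(s) = -s^2 - 11s - 30 = 0 at s = -6, -5.
Since g''(s) = -2s - 11, we get g''(-6) = 1 > 0 ⇒ local minimum; g''(-5) = -1 < 0 ⇒ local maximum.
The local minimum is g(-6) = 54.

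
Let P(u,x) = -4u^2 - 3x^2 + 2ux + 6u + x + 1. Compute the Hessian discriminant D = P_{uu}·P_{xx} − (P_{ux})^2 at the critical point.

∂P/∂u = -8u + 2x + 6 = 0 and ∂P/∂x = 2u - 6x + 1 = 0, so (u, x) = (19/22, 5/11).
The Hessian has P_{uu} = -8, P_{xx} = -6, P_{ux} = 2, giving D = 44 > 0 with P_{uu} < 0, so the point is a local maximum.
D = (-8)·(-6) − (2)^2 = 44.

44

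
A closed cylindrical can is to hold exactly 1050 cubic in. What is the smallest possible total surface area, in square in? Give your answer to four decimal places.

With radius r and height h, πr²h = 1050 so h = 1050/(πr²), and S(r) = 2πr² + 2πrh = 2πr² + 2·1050/r.
S'(r) = 4πr − 2·1050/r² = 0 ⇒ r³ = 1050/(2π), so r ≈ 5.5081 and h = 2r ≈ 11.0162.
S''(r) = 4π + 4·1050/r³ > 0, so this is the minimum; S ≈ 571.8833.

571.8833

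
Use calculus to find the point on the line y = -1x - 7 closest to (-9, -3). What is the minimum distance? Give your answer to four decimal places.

3.5355

Minimize D(x)^2 = (x + 9)^2 + (-x - 4)^2.
d/dx[D^2] = 2(x + 9) + 2·(-1)·(-x - 4) = 0 ⇒ x = -13/2.
Then y = -1/2 and the distance is √(25/2) ≈ 3.5355.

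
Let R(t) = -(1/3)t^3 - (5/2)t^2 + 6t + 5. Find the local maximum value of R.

R'(t) = -t^2 - 5t + 6 = 0 at t = -6, 1.
Since R''(t) = -2t - 5, we get R''(-6) = 7 > 0 ⇒ local minimum; R''(1) = -7 < 0 ⇒ local maximum.
So the local maximum value is R(1) = 49/6.

49/6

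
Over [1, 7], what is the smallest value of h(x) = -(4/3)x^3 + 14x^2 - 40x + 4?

-142/3

The derivative is -4x^2 + 28x - 40, which vanishes at x = 2 and x = 5.
Candidates: h(1) = -70/3; h(2) = -92/3; h(5) = -38/3; h(7) = -142/3.
Hence the absolute minimum is -142/3 at x = 7.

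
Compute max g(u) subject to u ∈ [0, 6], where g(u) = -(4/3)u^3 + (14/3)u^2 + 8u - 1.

g'(u) = -4u^2 + (28/3)u + 8, whose only zero in [0, 6] is u = 3.
Candidates: g(0) = -1, g(3) = 29, g(6) = -73.
So the maximum is g(3) = 29.

29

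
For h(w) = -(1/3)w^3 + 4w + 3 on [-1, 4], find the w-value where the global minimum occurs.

4

The derivative is -w^2 + 4, whose only zero in [-1, 4] is w = 2.
Compare values at every candidate in [-1, 4]: h(-1) = -2/3; h(2) = 25/3; h(4) = -7/3.
So the minimum is h(4) = -7/3.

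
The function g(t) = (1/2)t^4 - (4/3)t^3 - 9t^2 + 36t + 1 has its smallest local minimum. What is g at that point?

-223/2

g'(t) = 2t^3 - 4t^2 - 18t + 36 = 0 at t = -3, 2, 3.
Since g''(t) = 6t^2 - 8t - 18, we get g''(-3) = 60 > 0 ⇒ local minimum; g''(2) = -10 < 0 ⇒ local maximum; g''(3) = 12 > 0 ⇒ local minimum.
The smallest local minimum is g(-3) = -223/2.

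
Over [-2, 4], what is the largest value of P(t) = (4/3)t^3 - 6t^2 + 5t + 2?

The derivative is 4t^2 - 12t + 5, which vanishes at t = 1/2 and t = 5/2.
Candidates: P(-2) = -128/3, P(1/2) = 19/6, P(5/2) = -13/6, P(4) = 34/3.
Hence the absolute maximum is 34/3 at t = 4.

34/3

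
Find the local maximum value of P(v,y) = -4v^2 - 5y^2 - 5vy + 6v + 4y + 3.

∂P/∂v = -8v - 5y + 6 = 0 and ∂P/∂y = -5v - 10y + 4 = 0, so (v, y) = (8/11, 2/55).
The Hessian has P_{vv} = -8, P_{yy} = -10, P_{vy} = -5, giving D = 55 > 0 with P_{vv} < 0, so the point is a local maximum.
P(8/11, 2/55) = 289/55.

289/55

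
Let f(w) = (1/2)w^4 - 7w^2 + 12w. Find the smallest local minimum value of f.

Critical points: f'(w) = 2w^3 - 14w + 12 vanishes at w = -3, 1, 2.
f''(w) = 6w^2 - 14. f''(-3) = 40 > 0 ⇒ local minimum; f''(1) = -8 < 0 ⇒ local maximum; f''(2) = 10 > 0 ⇒ local minimum.
Thus f has its smallest local minimum at w = -3, with value -117/2.

-117/2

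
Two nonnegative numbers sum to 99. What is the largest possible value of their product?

With x + y = 99, the product is P(x) = x(99 − x).
P'(x) = 99 − 2x = 0 gives x = 99/2; P'' = −2 < 0, so this is the maximum.
P = 99/2·99/2 = 9801/4.

9801/4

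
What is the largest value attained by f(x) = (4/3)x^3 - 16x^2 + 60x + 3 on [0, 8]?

The derivative is 4x^2 - 32x + 60, which vanishes at x = 3 and x = 5.
Compare values at every candidate in [0, 8]: f(0) = 3,  f(3) = 75,  f(5) = 209/3,  f(8) = 425/3.
So the maximum is f(8) = 425/3.

425/3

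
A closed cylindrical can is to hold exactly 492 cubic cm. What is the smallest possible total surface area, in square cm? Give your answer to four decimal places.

345.0044

With radius r and height h, πr²h = 492 so h = 492/(πr²), and S(r) = 2πr² + 2πrh = 2πr² + 2·492/r.
S'(r) = 4πr − 2·492/r² = 0 ⇒ r³ = 492/(2π), so r ≈ 4.2782 and h = 2r ≈ 8.5564.
S''(r) = 4π + 4·492/r³ > 0, so this is the minimum; S ≈ 345.0044.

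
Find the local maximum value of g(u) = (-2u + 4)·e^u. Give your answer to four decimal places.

5.4366

By the product rule, g'(u) = (-2u + 2)·e^u. Since e^u > 0, the only critical point is u = 1.
g''(1) has the same sign as -2 < 0, so this is a local maximum.
g(1) = (2)·e^(1) ≈ 5.4366.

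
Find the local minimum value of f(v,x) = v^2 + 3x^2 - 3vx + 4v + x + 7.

-40/3

∂f/∂v = 2v - 3x + 4 = 0 and ∂f/∂x = -3v + 6x + 1 = 0, so (v, x) = (-9, -14/3).
The Hessian has f_{vv} = 2, f_{xx} = 6, f_{vx} = -3, giving D = 3 > 0 with f_{vv} > 0, so the point is a local minimum.
f(-9, -14/3) = -40/3.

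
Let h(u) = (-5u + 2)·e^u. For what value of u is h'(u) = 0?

-3/5

h'(u) = (-5)·e^u + (-5u + 2)·1·e^u = (-5u - 3)·e^u. Since e^u > 0, the only critical point is u = -3/5.
h''(-3/5) has the same sign as -5 < 0, so this is a local maximum.
h(-3/5) = (5)·e^(-3/5) ≈ 2.7441.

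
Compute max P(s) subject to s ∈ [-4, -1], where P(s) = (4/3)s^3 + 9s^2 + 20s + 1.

Differentiating, P'(s) = 4s^2 + 18s + 20; which vanishes at s = -5/2 and s = -2.
Evaluating at the critical points and endpoints: P(-4) = -61/3,  P(-5/2) = -163/12,  P(-2) = -41/3,  P(-1) = -34/3.
The maximum over the interval is -34/3, attained at s = -1.

-34/3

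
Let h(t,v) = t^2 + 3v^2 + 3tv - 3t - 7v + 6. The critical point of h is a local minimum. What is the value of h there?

5/3

∂h/∂t = 2t + 3v - 3 = 0 and ∂h/∂v = 3t + 6v - 7 = 0, so (t, v) = (-1, 5/3).
The Hessian has h_{tt} = 2, h_{vv} = 6, h_{tv} = 3, giving D = 3 > 0 with h_{tt} > 0, so the point is a local minimum.
h(-1, 5/3) = 5/3.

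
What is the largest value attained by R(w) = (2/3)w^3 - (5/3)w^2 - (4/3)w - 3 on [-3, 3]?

-224/81

Differentiating, R'(w) = 2w^2 - (10/3)w - 4/3; which vanishes at w = -1/3 and w = 2.
Compare values at every candidate in [-3, 3]: R(-3) = -32,  R(-1/3) = -224/81,  R(2) = -7,  R(3) = -4.
Hence the absolute maximum is -224/81 at w = -1/3.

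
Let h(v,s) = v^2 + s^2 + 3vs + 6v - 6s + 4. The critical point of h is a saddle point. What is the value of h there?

40

∂h/∂v = 2v + 3s + 6 = 0 and ∂h/∂s = 3v + 2s - 6 = 0, so (v, s) = (6, -6).
The Hessian has h_{vv} = 2, h_{ss} = 2, h_{vs} = 3, giving D = -5 < 0, so the point is a saddle point.
h(6, -6) = 40.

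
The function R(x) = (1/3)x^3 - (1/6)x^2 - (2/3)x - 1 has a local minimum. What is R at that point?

Critical points: R'(x) = x^2 - (1/3)x - 2/3 vanishes at x = -2/3, 1.
Since R''(x) = 2x - 1/3, we get R''(-2/3) = -5/3 < 0 ⇒ local maximum; R''(1) = 5/3 > 0 ⇒ local minimum.
So the local minimum value is R(1) = -3/2.

-3/2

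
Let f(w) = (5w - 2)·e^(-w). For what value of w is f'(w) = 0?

7/5

Differentiating with the product rule gives f'(w) = (-5w + 7)·e^(-w). Since e^(-w) > 0, the only critical point is w = 7/5.
f''(7/5) has the same sign as -5 < 0, so this is a local maximum.
f(7/5) = (5)·e^(-7/5) ≈ 1.2330.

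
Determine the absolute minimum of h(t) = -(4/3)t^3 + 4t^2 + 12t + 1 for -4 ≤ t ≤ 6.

-71

Differentiating, h'(t) = -4t^2 + 8t + 12; which vanishes at t = -1 and t = 3.
Compare values at every candidate in [-4, 6]: h(-4) = 307/3, h(-1) = -17/3, h(3) = 37, h(6) = -71.
Hence the absolute minimum is -71 at t = 6.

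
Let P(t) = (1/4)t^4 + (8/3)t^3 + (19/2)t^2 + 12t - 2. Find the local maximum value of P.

-17/4

P'(t) = t^3 + 8t^2 + 19t + 12. Setting P'(t) = 0 gives t ∈ {-4, -3, -1}.
P''(t) = 3t^2 + 16t + 19. P''(-4) = 3 > 0 ⇒ local minimum; P''(-3) = -2 < 0 ⇒ local maximum; P''(-1) = 6 > 0 ⇒ local minimum.
Thus P has its local maximum at t = -3, with value -17/4.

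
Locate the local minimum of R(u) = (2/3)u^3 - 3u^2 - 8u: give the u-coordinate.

4

R'(u) = 2u^2 - 6u - 8. Setting R'(u) = 0 gives u ∈ {-1, 4}.
Second-derivative test with R''(u) = 4u - 6: R''(-1) = -10 < 0 ⇒ local maximum; R''(4) = 10 > 0 ⇒ local minimum.
Thus R has its local minimum at u = 4, with value -112/3.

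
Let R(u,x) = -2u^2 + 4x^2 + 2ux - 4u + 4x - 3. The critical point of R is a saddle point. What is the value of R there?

-11/9

∂R/∂u = -4u + 2x - 4 = 0 and ∂R/∂x = 2u + 8x + 4 = 0, so (u, x) = (-10/9, -2/9).
The Hessian has R_{uu} = -4, R_{xx} = 8, R_{ux} = 2, giving D = -36 < 0, so the point is a saddle point.
R(-10/9, -2/9) = -11/9.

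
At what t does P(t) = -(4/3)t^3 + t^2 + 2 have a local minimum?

Critical points: P'(t) = -4t^2 + 2t vanishes at t = 0, 1/2.
Second-derivative test with P''(t) = -8t + 2: P''(0) = 2 > 0 ⇒ local minimum; P''(1/2) = -2 < 0 ⇒ local maximum.
Thus P has its local minimum at t = 0, with value 2.

0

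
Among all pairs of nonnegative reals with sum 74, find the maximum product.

With x + y = 74, the product is P(x) = x(74 − x).
P'(x) = 74 − 2x = 0 gives x = 37; P'' = −2 < 0, so this is the maximum.
P = 37·37 = 1369.

1369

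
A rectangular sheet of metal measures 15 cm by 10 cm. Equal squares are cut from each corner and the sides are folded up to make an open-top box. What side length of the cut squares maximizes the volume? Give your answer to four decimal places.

1.9619

With cut size x, the volume is V(x) = x(15 − 2x)(10 − 2x) for 0 < x < 5.
V'(x) = 12x^2 − 100x + 150. Setting V'(x) = 0 gives x ≈ 1.9619 (the root in (0, 5)).
V''(x) = 24x − 100 is negative there, so this is the maximum; V ≈ 132.0382.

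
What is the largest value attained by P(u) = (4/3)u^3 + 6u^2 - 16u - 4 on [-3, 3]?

P'(u) = 4u^2 + 12u - 16, whose only zero in [-3, 3] is u = 1.
Candidates: P(-3) = 62, P(1) = -38/3, P(3) = 38.
Hence the absolute maximum is 62 at u = -3.

62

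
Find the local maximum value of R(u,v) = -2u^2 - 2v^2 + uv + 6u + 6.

54/5

∂R/∂u = -4u + v + 6 = 0 and ∂R/∂v = u - 4v = 0, so (u, v) = (8/5, 2/5).
The Hessian has R_{uu} = -4, R_{vv} = -4, R_{uv} = 1, giving D = 15 > 0 with R_{uu} < 0, so the point is a local maximum.
R(8/5, 2/5) = 54/5.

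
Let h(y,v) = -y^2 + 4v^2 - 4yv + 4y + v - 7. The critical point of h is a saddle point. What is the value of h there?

∂h/∂y = -2y - 4v + 4 = 0 and ∂h/∂v = -4y + 8v + 1 = 0, so (y, v) = (9/8, 7/16).
The Hessian has h_{yy} = -2, h_{vv} = 8, h_{yv} = -4, giving D = -32 < 0, so the point is a saddle point.
h(9/8, 7/16) = -145/32.

-145/32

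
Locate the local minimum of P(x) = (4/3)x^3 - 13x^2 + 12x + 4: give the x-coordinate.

P'(x) = 4x^2 - 26x + 12. Setting P'(x) = 0 gives x ∈ {1/2, 6}.
Second-derivative test with P''(x) = 8x - 26: P''(1/2) = -22 < 0 ⇒ local maximum; P''(6) = 22 > 0 ⇒ local minimum.
So the local minimum value is P(6) = -104.

6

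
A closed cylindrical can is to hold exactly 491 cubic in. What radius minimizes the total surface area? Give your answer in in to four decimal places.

4.2753

With radius r and height h, πr²h = 491 so h = 491/(πr²), and S(r) = 2πr² + 2πrh = 2πr² + 2·491/r.
S'(r) = 4πr − 2·491/r² = 0 ⇒ r³ = 491/(2π), so r ≈ 4.2753 and h = 2r ≈ 8.5506.
S''(r) = 4π + 4·491/r³ > 0, so this is the minimum; S ≈ 344.5367.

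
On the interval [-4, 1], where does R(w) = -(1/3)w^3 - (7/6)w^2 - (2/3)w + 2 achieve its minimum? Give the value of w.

1

The derivative is -w^2 - (7/3)w - 2/3, which vanishes at w = -2 and w = -1/3.
Evaluating at the critical points and endpoints: R(-4) = 22/3; R(-2) = 4/3; R(-1/3) = 341/162; R(1) = -1/6.
Hence the absolute minimum is -1/6 at w = 1.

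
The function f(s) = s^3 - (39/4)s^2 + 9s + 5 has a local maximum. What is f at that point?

Critical points: f'(s) = 3s^2 - (39/2)s + 9 vanishes at s = 1/2, 6.
Since f''(s) = 6s - 39/2, we get f''(1/2) = -33/2 < 0 ⇒ local maximum; f''(6) = 33/2 > 0 ⇒ local minimum.
The local maximum is f(1/2) = 115/16.

115/16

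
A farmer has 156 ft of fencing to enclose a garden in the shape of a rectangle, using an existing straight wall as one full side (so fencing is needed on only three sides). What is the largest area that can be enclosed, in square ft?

Let the sides perpendicular to the wall have length x and the parallel side y, so 2x + y = 156 and the area is A = xy = x(156 − 2x).
A'(x) = 156 − 4x = 0 gives x = 39, and A''(x) = −4 < 0 confirms a maximum.
Then y = 156 − 2·39 = 78 and A = 3042.

3042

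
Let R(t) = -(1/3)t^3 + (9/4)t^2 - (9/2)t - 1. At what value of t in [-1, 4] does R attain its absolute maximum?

-1

The derivative is -t^2 + (9/2)t - 9/2, which vanishes at t = 3/2 and t = 3.
Compare values at every candidate in [-1, 4]: R(-1) = 73/12,  R(3/2) = -61/16,  R(3) = -13/4,  R(4) = -13/3.
Hence the absolute maximum is 73/12 at t = -1.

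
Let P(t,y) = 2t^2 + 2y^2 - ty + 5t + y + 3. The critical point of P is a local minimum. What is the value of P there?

-4/5

∂P/∂t = 4t - y + 5 = 0 and ∂P/∂y = -t + 4y + 1 = 0, so (t, y) = (-7/5, -3/5).
The Hessian has P_{tt} = 4, P_{yy} = 4, P_{ty} = -1, giving D = 15 > 0 with P_{tt} > 0, so the point is a local minimum.
P(-7/5, -3/5) = -4/5.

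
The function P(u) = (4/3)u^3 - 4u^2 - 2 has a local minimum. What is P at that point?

P'(u) = 4u^2 - 8u. Setting P'(u) = 0 gives u ∈ {0, 2}.
Since P''(u) = 8u - 8, we get P''(0) = -8 < 0 ⇒ local maximum; P''(2) = 8 > 0 ⇒ local minimum.
The local minimum is P(2) = -22/3.

-22/3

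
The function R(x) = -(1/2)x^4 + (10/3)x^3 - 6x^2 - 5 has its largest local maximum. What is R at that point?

R'(x) = -2x^3 + 10x^2 - 12x. Setting R'(x) = 0 gives x ∈ {0, 2, 3}.
Since R''(x) = -6x^2 + 20x - 12, we get R''(0) = -12 < 0 ⇒ local maximum; R''(2) = 4 > 0 ⇒ local minimum; R''(3) = -6 < 0 ⇒ local maximum.
The largest local maximum is R(0) = -5.

-5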